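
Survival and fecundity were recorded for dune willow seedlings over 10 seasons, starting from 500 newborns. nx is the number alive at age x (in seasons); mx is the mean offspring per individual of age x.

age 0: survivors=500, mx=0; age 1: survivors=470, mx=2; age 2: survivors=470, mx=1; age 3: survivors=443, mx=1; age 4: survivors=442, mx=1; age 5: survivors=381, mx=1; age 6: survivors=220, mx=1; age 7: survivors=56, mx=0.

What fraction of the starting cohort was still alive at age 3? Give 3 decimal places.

0.886

l_3 = n_3/n_0 = 443/500 = 0.886 → 0.886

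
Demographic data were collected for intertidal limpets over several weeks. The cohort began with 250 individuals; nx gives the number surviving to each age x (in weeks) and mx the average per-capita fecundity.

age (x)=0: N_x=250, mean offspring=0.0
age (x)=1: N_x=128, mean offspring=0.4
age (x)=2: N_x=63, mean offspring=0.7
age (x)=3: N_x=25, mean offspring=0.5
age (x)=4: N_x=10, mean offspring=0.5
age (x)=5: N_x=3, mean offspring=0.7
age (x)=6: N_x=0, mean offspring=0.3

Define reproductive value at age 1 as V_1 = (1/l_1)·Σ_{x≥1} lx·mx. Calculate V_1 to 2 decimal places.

0.90

lx = nx/n0 = nx/250: 1, 0.512, 0.252, 0.1, 0.04, 0.012, 0
lx·mx for x ≥ 1: 0.2048, 0.1764, 0.05, 0.02, 0.0084, 0 → sum = 0.4596
V_1 = 0.4596 / l_1 = 0.4596 / 0.512 = 0.897656… → 0.90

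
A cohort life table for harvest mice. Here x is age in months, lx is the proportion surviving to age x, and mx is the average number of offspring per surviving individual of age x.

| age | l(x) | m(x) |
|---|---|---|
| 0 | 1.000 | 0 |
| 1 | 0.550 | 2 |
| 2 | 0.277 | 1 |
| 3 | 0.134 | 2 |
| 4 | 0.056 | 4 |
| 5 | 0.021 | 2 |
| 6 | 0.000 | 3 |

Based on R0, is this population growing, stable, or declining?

R0 = Σ lx·mx = 0 + 1.1 + 0.277 + 0.268 + 0.224 + 0.042 + 0 = 1.911
R0 > 1, so the population is growing.

growing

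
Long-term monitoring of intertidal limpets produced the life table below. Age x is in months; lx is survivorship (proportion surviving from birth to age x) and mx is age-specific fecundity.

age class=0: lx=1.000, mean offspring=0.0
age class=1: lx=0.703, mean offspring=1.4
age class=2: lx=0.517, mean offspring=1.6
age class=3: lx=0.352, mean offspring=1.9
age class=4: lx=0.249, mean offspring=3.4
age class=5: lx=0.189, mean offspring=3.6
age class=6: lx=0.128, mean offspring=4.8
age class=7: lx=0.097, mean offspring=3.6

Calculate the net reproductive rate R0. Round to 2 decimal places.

lx·mx by age: 0, 0.9842, 0.8272, 0.6688, 0.8466, 0.6804, 0.6144, 0.3492
R0 = Σ lx·mx = 4.9708 → 4.97

4.97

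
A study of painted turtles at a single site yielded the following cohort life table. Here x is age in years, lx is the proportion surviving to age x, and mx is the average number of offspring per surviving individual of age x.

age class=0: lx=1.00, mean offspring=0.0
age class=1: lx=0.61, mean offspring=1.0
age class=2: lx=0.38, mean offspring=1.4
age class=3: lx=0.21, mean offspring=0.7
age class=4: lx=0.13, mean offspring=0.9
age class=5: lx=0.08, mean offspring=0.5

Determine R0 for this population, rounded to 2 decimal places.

lx·mx by age: 0, 0.61, 0.532, 0.147, 0.117, 0.04
R0 = Σ lx·mx = 1.446 → 1.45

1.45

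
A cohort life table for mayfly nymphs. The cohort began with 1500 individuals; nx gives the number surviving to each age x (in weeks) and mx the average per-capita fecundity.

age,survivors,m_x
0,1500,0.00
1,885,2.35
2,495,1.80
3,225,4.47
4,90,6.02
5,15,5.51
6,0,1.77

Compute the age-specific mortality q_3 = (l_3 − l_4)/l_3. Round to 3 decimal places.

0.600

lx = nx/n0 = nx/1500: 1, 0.59, 0.33, 0.15, 0.06, 0.01, 0
q_3 = (l_3 − l_4) / l_3 = (0.15 − 0.06) / 0.15
     = 0.09 / 0.15 = 0.6 → 0.600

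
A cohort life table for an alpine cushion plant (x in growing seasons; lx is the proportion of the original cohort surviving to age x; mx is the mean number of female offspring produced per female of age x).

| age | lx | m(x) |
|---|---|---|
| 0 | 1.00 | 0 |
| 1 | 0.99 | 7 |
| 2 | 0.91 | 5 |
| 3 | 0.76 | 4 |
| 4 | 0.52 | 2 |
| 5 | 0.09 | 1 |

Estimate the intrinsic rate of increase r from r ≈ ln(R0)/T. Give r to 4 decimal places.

1.4464

R0 = Σ lx·mx = 0 + 6.93 + 4.55 + 3.04 + 1.04 + 0.09 = 15.65
Σ x·lx·mx = 29.76; T = 29.76/15.65 = 1.9016…
r ≈ ln(R0)/T = ln(15.65)/1.9016… = 1.4464… → 1.4464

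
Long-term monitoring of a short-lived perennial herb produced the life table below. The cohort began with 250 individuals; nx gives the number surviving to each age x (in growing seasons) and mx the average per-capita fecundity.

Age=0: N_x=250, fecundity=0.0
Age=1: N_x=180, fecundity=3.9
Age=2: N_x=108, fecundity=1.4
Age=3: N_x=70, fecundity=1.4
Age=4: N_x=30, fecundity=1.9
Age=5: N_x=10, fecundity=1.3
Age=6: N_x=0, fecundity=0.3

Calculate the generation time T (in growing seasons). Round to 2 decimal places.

1.56

lx = nx/n0 = nx/250: 1, 0.72, 0.432, 0.28, 0.12, 0.04, 0
lx·mx: 0, 2.808, 0.6048, 0.392, 0.228, 0.052, 0 → R0 = 4.0848
x·lx·mx: 0, 2.808, 1.2096, 1.176, 0.912, 0.26, 0 → Σ = 6.3656
T = 6.3656 / 4.0848 = 1.558363… → 1.56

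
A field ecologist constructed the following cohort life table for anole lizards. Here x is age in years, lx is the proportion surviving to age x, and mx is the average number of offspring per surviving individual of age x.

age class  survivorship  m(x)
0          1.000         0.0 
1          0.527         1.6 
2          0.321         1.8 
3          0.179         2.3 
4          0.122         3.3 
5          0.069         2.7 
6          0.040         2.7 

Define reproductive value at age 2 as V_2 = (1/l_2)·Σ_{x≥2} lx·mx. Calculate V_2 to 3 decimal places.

5.254

lx·mx for x ≥ 2: 0.5778, 0.4117, 0.4026, 0.1863, 0.108 → sum = 1.6864
V_2 = 1.6864 / l_2 = 1.6864 / 0.321 = 5.253583… → 5.254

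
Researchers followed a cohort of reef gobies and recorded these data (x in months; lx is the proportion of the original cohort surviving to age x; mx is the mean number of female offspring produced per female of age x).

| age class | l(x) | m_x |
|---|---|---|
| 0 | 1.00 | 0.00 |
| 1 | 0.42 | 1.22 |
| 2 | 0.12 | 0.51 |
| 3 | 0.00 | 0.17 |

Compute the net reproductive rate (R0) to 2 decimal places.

0.57

lx·mx by age: 0, 0.5124, 0.0612, 0
R0 = Σ lx·mx = 0.5736 → 0.57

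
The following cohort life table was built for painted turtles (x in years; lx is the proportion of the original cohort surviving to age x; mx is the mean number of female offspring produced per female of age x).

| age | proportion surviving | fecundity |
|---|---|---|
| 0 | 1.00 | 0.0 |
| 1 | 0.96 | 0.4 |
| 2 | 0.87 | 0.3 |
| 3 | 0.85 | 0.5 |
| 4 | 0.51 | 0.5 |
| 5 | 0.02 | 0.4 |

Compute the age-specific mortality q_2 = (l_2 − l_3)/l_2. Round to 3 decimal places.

0.023

q_2 = (l_2 − l_3) / l_2 = (0.87 − 0.85) / 0.87
     = 0.02 / 0.87 = 0.022989… → 0.023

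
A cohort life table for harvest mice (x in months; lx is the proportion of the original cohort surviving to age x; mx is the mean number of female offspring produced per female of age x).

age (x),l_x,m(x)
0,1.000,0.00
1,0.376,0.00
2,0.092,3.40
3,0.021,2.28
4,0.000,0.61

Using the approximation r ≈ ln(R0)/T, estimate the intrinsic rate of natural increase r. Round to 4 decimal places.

R0 = Σ lx·mx = 0 + 0 + 0.3128 + 0.04788 + 0 = 0.36068
Σ x·lx·mx = 0.76924; T = 0.76924/0.36068 = 2.13275…
r ≈ ln(R0)/T = ln(0.36068)/2.13275… = -0.478145… → -0.4781

-0.4781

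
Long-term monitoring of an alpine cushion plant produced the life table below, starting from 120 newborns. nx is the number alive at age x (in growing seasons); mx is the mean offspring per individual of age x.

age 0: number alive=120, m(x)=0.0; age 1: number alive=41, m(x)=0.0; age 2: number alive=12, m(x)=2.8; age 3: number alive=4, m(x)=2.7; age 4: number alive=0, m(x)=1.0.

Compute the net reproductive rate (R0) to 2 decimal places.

lx = nx/n0 = nx/120: 1, 0.34167…, 0.1, 0.03333…, 0
lx·mx by age: 0, 0, 0.28, 0.09…, 0
R0 = Σ lx·mx = 0.37… → 0.37

0.37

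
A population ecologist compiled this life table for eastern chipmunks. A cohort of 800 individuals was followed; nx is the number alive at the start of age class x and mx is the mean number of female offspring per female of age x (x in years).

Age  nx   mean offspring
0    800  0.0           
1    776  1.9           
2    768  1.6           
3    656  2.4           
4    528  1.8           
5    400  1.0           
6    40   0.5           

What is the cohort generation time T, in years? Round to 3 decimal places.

2.581

lx = nx/n0 = nx/800: 1, 0.97, 0.96, 0.82, 0.66, 0.5, 0.05
lx·mx: 0, 1.843, 1.536, 1.968, 1.188, 0.5, 0.025 → R0 = 7.06
x·lx·mx: 0, 1.843, 3.072, 5.904, 4.752, 2.5, 0.15 → Σ = 18.221
T = 18.221 / 7.06 = 2.580878… → 2.581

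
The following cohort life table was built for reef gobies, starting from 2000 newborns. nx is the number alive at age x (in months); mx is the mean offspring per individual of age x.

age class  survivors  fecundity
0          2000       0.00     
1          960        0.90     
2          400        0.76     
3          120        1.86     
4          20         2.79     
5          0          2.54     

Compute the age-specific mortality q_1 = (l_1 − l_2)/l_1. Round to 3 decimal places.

lx = nx/n0 = nx/2000: 1, 0.48, 0.2, 0.06, 0.01, 0
q_1 = (l_1 − l_2) / l_1 = (0.48 − 0.2) / 0.48
     = 0.28 / 0.48 = 0.583333… → 0.583

0.583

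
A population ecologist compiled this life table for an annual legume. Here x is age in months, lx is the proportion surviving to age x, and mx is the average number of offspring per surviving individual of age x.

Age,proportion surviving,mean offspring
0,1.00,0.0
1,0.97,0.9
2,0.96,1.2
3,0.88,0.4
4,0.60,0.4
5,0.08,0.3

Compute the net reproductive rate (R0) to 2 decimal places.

lx·mx by age: 0, 0.873, 1.152, 0.352, 0.24, 0.024
R0 = Σ lx·mx = 2.641 → 2.64

2.64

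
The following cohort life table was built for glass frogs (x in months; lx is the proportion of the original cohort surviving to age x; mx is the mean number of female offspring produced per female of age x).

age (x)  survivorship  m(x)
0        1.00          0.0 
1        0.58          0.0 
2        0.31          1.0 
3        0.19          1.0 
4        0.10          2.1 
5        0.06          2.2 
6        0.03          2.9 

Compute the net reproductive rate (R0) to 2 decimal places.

lx·mx by age: 0, 0, 0.31, 0.19, 0.21, 0.132, 0.087
R0 = Σ lx·mx = 0.929 → 0.93

0.93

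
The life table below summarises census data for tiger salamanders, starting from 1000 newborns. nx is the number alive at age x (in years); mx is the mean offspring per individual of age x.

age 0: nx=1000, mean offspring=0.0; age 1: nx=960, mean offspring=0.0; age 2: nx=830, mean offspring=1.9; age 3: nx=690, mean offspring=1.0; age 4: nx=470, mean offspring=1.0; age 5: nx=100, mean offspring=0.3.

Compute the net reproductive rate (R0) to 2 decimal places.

2.77

lx = nx/n0 = nx/1000: 1, 0.96, 0.83, 0.69, 0.47, 0.1
lx·mx by age: 0, 0, 1.577, 0.69, 0.47, 0.03
R0 = Σ lx·mx = 2.767 → 2.77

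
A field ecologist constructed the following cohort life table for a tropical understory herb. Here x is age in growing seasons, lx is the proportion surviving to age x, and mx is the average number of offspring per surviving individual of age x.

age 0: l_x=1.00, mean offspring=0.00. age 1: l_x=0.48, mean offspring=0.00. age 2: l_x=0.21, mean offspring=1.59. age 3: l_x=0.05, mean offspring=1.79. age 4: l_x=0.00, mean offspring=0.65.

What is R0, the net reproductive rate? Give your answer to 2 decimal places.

lx·mx by age: 0, 0, 0.3339, 0.0895, 0
R0 = Σ lx·mx = 0.4234 → 0.42

0.42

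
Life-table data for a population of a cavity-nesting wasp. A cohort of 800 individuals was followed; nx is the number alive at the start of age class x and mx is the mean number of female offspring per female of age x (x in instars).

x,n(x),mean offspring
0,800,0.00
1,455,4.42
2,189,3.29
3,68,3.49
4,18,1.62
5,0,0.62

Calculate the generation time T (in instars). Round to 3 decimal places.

lx = nx/n0 = nx/800: 1, 0.56875, 0.23625, 0.085, 0.0225, 0
lx·mx: 0, 2.513875…, 0.777263…, 0.29665, 0.03645, 0 → R0 = 3.624238…
x·lx·mx: 0, 2.513875…, 1.554525…, 0.88995, 0.1458, 0 → Σ = 5.10415…
T = 5.10415… / 3.624238… = 1.408338… → 1.408

1.408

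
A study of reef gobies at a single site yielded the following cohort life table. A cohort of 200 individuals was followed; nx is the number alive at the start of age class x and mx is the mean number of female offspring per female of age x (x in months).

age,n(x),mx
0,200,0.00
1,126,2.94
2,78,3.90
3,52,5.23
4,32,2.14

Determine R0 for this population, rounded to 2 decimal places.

5.08

lx = nx/n0 = nx/200: 1, 0.63, 0.39, 0.26, 0.16
lx·mx by age: 0, 1.8522, 1.521, 1.3598, 0.3424
R0 = Σ lx·mx = 5.0754 → 5.08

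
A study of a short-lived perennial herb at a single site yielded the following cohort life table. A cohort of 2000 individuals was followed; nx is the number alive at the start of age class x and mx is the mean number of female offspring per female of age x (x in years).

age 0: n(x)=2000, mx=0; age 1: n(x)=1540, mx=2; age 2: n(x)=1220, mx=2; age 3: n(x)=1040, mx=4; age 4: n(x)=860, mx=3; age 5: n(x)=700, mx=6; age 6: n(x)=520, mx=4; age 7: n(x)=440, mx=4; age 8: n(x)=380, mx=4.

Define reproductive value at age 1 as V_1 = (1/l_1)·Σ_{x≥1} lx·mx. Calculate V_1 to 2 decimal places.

14.17

lx = nx/n0 = nx/2000: 1, 0.77, 0.61, 0.52, 0.43, 0.35, 0.26, 0.22, 0.19
lx·mx for x ≥ 1: 1.54, 1.22, 2.08, 1.29, 2.1, 1.04, 0.88, 0.76 → sum = 10.91
V_1 = 10.91 / l_1 = 10.91 / 0.77 = 14.168831… → 14.17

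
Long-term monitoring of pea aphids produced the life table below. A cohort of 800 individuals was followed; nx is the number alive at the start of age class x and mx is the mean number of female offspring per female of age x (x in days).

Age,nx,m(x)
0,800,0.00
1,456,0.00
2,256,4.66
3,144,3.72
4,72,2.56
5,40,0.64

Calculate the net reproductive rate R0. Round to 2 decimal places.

2.42

lx = nx/n0 = nx/800: 1, 0.57, 0.32, 0.18, 0.09, 0.05
lx·mx by age: 0, 0, 1.4912, 0.6696, 0.2304, 0.032
R0 = Σ lx·mx = 2.4232 → 2.42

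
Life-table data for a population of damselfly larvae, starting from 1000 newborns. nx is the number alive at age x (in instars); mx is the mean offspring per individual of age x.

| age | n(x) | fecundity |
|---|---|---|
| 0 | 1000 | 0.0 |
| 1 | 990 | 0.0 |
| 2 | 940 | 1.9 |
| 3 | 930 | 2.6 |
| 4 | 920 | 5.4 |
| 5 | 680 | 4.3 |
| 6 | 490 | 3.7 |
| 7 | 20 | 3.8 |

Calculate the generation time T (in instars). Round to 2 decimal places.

lx = nx/n0 = nx/1000: 1, 0.99, 0.94, 0.93, 0.92, 0.68, 0.49, 0.02
lx·mx: 0, 0, 1.786, 2.418, 4.968, 2.924, 1.813, 0.076 → R0 = 13.985
x·lx·mx: 0, 0, 3.572, 7.254, 19.872, 14.62, 10.878, 0.532 → Σ = 56.728
T = 56.728 / 13.985 = 4.056346… → 4.06

4.06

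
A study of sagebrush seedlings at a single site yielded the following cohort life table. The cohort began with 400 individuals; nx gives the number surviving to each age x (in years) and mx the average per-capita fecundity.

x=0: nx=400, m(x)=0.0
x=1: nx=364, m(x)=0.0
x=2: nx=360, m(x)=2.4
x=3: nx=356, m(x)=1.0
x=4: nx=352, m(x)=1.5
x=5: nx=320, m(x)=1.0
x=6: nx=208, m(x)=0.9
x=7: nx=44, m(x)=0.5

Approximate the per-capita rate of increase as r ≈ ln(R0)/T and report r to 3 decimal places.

lx = nx/n0 = nx/400: 1, 0.91, 0.9, 0.89, 0.88, 0.8, 0.52, 0.11
R0 = Σ lx·mx = 0 + 0 + 2.16 + 0.89 + 1.32 + 0.8 + 0.468 + 0.055 = 5.693
Σ x·lx·mx = 19.463; T = 19.463/5.693 = 3.41876…
r ≈ ln(R0)/T = ln(5.693)/3.41876… = 0.50873… → 0.509

0.509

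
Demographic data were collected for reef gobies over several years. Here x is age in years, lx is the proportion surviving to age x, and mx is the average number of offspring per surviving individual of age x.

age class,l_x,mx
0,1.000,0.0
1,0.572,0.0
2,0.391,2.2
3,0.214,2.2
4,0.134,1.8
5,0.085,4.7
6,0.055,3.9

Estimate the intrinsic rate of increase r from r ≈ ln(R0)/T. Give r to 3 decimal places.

R0 = Σ lx·mx = 0 + 0 + 0.8602 + 0.4708 + 0.2412 + 0.3995 + 0.2145 = 2.1862
Σ x·lx·mx = 7.3821; T = 7.3821/2.1862 = 3.37668…
r ≈ ln(R0)/T = ln(2.1862)/3.37668… = 0.23164… → 0.232

0.232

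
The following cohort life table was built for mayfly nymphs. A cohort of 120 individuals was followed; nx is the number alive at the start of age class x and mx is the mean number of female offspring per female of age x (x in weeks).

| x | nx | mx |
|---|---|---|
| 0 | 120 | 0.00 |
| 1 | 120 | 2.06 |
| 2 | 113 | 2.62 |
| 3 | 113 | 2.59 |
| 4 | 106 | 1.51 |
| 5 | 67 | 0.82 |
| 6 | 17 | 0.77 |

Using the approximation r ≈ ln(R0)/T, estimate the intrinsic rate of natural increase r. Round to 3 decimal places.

0.857

lx = nx/n0 = nx/120: 1, 1, 0.94167…, 0.94167…, 0.88333…, 0.55833…, 0.14167…
R0 = Σ lx·mx = 0 + 2.06 + 2.46717… + 2.43892… + 1.33383… + 0.45783… + 0.10908… = 8.866833…
Σ x·lx·mx = 22.590083…; T = 22.590083…/8.866833… = 2.54771…
r ≈ ln(R0)/T = ln(8.866833…)/2.54771… = 0.85658… → 0.857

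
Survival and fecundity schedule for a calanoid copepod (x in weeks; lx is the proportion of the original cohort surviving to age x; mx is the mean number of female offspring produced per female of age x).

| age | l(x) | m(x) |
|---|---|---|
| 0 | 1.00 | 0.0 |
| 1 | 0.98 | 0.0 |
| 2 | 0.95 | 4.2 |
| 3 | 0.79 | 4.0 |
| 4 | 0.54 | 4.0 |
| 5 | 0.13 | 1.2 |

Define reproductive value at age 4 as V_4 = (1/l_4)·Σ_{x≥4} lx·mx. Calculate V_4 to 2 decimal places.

lx·mx for x ≥ 4: 2.16, 0.156 → sum = 2.316
V_4 = 2.316 / l_4 = 2.316 / 0.54 = 4.288889… → 4.29

4.29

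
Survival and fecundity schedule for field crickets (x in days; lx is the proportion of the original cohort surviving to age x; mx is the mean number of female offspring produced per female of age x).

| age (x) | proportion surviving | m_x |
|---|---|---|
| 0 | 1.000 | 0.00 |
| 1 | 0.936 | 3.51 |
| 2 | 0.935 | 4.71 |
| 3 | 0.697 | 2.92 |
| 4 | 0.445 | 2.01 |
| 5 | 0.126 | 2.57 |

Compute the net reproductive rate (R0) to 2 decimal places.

10.94

lx·mx by age: 0, 3.28536, 4.40385, 2.03524, 0.89445, 0.32382
R0 = Σ lx·mx = 10.94272 → 10.94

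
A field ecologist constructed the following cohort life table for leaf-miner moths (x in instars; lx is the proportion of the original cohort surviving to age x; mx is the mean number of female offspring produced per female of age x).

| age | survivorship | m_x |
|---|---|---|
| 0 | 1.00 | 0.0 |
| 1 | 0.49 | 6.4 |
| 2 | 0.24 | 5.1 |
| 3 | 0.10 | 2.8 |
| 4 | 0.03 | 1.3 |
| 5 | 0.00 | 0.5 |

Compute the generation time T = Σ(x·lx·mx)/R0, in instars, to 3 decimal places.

lx·mx: 0, 3.136, 1.224, 0.28, 0.039, 0 → R0 = 4.679
x·lx·mx: 0, 3.136, 2.448, 0.84, 0.156, 0 → Σ = 6.58
T = 6.58 / 4.679 = 1.406283… → 1.406

1.406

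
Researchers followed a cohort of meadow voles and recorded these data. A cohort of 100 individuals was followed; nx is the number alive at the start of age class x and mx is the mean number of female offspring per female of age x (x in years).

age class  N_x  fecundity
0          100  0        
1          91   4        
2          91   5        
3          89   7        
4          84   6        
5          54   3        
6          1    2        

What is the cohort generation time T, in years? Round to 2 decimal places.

lx = nx/n0 = nx/100: 1, 0.91, 0.91, 0.89, 0.84, 0.54, 0.01
lx·mx: 0, 3.64, 4.55, 6.23, 5.04, 1.62, 0.02 → R0 = 21.1
x·lx·mx: 0, 3.64, 9.1, 18.69, 20.16, 8.1, 0.12 → Σ = 59.81
T = 59.81 / 21.1 = 2.834597… → 2.83

2.83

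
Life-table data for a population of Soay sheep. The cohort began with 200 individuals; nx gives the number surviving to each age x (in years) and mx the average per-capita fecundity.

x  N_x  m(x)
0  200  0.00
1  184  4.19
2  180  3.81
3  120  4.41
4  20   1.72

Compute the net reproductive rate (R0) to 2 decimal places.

10.10

lx = nx/n0 = nx/200: 1, 0.92, 0.9, 0.6, 0.1
lx·mx by age: 0, 3.8548, 3.429, 2.646, 0.172
R0 = Σ lx·mx = 10.1018 → 10.10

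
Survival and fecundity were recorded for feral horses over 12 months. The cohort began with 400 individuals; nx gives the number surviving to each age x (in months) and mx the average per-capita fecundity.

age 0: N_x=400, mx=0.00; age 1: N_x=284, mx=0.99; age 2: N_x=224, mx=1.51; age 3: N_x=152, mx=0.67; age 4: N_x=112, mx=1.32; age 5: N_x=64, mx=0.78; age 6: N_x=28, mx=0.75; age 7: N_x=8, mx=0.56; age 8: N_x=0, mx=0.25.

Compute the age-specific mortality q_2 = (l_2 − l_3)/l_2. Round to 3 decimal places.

lx = nx/n0 = nx/400: 1, 0.71, 0.56, 0.38, 0.28, 0.16, 0.07, 0.02, 0
q_2 = (l_2 − l_3) / l_2 = (0.56 − 0.38) / 0.56
     = 0.18 / 0.56 = 0.321429… → 0.321

0.321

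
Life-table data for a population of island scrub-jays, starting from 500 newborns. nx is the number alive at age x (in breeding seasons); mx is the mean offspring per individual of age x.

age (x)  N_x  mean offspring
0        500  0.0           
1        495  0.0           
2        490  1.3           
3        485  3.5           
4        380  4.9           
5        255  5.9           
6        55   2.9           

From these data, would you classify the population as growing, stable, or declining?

lx = nx/n0 = nx/500: 1, 0.99, 0.98, 0.97, 0.76, 0.51, 0.11
R0 = Σ lx·mx = 0 + 0 + 1.274 + 3.395 + 3.724 + 3.009 + 0.319 = 11.721
R0 > 1, so the population is growing.

growing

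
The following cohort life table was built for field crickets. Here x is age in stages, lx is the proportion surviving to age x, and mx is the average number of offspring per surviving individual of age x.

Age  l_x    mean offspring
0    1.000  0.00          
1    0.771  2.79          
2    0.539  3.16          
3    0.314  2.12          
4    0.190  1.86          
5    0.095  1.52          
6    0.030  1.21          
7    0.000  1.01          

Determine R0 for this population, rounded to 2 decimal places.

lx·mx by age: 0, 2.15109, 1.70324, 0.66568, 0.3534, 0.1444, 0.0363, 0
R0 = Σ lx·mx = 5.05411 → 5.05

5.05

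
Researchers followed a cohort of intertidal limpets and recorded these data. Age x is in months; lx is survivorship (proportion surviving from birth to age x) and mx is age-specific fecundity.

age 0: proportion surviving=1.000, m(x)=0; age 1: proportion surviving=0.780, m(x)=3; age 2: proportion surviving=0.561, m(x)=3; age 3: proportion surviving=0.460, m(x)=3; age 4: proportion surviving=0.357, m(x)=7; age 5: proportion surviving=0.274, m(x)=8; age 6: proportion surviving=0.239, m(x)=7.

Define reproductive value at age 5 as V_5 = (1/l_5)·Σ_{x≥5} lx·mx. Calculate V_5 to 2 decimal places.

lx·mx for x ≥ 5: 2.192, 1.673 → sum = 3.865
V_5 = 3.865 / l_5 = 3.865 / 0.274 = 14.105839… → 14.11

14.11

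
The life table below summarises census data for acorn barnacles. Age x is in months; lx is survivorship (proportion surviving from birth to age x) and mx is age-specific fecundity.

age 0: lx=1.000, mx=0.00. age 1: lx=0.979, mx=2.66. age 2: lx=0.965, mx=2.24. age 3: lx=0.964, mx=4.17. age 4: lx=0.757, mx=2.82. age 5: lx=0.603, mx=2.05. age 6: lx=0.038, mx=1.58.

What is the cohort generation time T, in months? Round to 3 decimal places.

2.789

lx·mx: 0, 2.60414, 2.1616, 4.01988, 2.13474, 1.23615, 0.06004 → R0 = 12.21655
x·lx·mx: 0, 2.60414, 4.3232, 12.05964, 8.53896, 6.18075, 0.36024 → Σ = 34.06693
T = 34.06693 / 12.21655 = 2.788588… → 2.789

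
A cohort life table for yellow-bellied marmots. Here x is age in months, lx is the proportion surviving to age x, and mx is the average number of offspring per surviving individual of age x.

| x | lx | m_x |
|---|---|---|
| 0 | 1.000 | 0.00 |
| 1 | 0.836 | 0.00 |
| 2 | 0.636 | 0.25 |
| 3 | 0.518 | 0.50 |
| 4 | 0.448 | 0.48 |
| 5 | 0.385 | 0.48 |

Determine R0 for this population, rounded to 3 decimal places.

0.818

lx·mx by age: 0, 0, 0.159, 0.259, 0.21504, 0.1848
R0 = Σ lx·mx = 0.81784 → 0.818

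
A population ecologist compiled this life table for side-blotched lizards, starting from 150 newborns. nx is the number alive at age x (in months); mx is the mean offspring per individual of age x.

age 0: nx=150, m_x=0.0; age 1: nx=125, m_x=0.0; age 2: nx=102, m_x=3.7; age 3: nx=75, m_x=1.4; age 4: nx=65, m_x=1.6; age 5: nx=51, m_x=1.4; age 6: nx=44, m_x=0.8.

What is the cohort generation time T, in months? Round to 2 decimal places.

lx = nx/n0 = nx/150: 1, 0.83333…, 0.68, 0.5, 0.43333…, 0.34, 0.29333…
lx·mx: 0, 0, 2.516, 0.7, 0.693333…, 0.476, 0.234667… → R0 = 4.62…
x·lx·mx: 0, 0, 5.032, 2.1, 2.773333…, 2.38, 1.408… → Σ = 13.693333…
T = 13.693333… / 4.62… = 2.963925… → 2.96

2.96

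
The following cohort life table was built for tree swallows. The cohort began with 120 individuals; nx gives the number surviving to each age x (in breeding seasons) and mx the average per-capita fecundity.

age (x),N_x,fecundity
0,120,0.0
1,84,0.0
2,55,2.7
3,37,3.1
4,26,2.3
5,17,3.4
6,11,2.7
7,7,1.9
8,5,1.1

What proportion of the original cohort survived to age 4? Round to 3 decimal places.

0.217

l_4 = n_4/n_0 = 26/120 = 0.216667… → 0.217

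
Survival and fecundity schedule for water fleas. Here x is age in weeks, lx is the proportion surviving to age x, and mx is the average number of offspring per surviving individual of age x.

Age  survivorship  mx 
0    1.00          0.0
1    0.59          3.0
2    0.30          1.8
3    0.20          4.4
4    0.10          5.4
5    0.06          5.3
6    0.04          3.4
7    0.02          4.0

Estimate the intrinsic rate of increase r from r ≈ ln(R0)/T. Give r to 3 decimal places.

0.582

R0 = Σ lx·mx = 0 + 1.77 + 0.54 + 0.88 + 0.54 + 0.318 + 0.136 + 0.08 = 4.264
Σ x·lx·mx = 10.616; T = 10.616/4.264 = 2.48968…
r ≈ ln(R0)/T = ln(4.264)/2.48968… = 0.58249… → 0.582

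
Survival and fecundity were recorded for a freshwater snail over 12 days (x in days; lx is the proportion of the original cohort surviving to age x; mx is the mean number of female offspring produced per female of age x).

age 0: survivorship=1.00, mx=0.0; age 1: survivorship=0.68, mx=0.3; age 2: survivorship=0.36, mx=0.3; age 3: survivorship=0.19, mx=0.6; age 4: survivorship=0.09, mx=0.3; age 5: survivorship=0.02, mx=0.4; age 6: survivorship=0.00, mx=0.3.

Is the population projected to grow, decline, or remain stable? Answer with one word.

declining

R0 = Σ lx·mx = 0 + 0.204 + 0.108 + 0.114 + 0.027 + 0.008 + 0 = 0.461
R0 < 1, so the population is declining.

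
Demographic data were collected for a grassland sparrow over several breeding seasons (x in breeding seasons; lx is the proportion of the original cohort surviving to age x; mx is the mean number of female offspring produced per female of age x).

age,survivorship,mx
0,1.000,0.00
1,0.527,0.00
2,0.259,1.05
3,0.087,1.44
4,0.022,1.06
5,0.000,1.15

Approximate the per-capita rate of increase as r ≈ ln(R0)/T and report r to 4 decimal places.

R0 = Σ lx·mx = 0 + 0 + 0.27195 + 0.12528 + 0.02332 + 0 = 0.42055
Σ x·lx·mx = 1.01302; T = 1.01302/0.42055 = 2.4088…
r ≈ ln(R0)/T = ln(0.42055)/2.4088… = -0.359595… → -0.3596

-0.3596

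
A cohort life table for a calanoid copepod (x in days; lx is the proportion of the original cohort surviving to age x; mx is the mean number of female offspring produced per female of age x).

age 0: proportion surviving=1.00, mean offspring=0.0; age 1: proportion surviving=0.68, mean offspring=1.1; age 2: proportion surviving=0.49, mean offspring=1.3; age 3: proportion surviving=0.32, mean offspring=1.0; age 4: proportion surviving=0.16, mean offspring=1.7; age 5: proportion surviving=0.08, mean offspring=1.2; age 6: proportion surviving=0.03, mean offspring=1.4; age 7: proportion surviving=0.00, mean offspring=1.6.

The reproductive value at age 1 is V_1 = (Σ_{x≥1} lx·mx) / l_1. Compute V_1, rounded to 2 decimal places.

lx·mx for x ≥ 1: 0.748, 0.637, 0.32, 0.272, 0.096, 0.042, 0 → sum = 2.115
V_1 = 2.115 / l_1 = 2.115 / 0.68 = 3.110294… → 3.11

3.11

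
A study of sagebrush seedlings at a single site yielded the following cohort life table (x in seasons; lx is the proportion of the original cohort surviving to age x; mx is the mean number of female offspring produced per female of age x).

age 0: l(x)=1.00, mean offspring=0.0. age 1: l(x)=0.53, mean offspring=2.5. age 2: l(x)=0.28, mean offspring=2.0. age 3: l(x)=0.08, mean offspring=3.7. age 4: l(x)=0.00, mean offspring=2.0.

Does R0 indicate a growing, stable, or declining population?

growing

R0 = Σ lx·mx = 0 + 1.325 + 0.56 + 0.296 + 0 = 2.181
R0 > 1, so the population is growing.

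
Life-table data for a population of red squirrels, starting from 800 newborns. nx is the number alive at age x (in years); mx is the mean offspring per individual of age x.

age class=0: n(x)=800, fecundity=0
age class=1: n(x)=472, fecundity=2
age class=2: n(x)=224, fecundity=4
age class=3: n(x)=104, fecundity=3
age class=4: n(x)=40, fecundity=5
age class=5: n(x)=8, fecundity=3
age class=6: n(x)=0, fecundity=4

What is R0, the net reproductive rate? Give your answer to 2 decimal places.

lx = nx/n0 = nx/800: 1, 0.59, 0.28, 0.13, 0.05, 0.01, 0
lx·mx by age: 0, 1.18, 1.12, 0.39, 0.25, 0.03, 0
R0 = Σ lx·mx = 2.97 → 2.97

2.97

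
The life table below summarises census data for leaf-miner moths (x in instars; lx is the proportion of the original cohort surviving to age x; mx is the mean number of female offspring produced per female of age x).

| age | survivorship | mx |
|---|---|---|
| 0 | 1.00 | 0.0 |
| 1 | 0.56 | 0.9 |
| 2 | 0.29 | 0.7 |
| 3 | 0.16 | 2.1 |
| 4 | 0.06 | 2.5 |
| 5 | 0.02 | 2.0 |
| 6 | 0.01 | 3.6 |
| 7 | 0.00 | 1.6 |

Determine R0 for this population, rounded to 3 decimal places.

1.269

lx·mx by age: 0, 0.504, 0.203, 0.336, 0.15, 0.04, 0.036, 0
R0 = Σ lx·mx = 1.269 → 1.269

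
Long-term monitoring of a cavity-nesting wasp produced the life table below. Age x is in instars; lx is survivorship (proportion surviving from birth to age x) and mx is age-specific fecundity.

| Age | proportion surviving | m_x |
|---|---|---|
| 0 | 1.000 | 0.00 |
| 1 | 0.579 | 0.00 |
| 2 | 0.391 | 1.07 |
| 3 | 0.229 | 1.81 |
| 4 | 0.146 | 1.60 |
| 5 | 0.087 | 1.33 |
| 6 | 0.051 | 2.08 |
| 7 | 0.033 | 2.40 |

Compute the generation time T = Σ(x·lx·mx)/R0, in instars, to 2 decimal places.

3.50

lx·mx: 0, 0, 0.41837, 0.41449, 0.2336, 0.11571, 0.10608, 0.0792 → R0 = 1.36745
x·lx·mx: 0, 0, 0.83674, 1.24347, 0.9344, 0.57855, 0.63648, 0.5544 → Σ = 4.78404
T = 4.78404 / 1.36745 = 3.498512… → 3.50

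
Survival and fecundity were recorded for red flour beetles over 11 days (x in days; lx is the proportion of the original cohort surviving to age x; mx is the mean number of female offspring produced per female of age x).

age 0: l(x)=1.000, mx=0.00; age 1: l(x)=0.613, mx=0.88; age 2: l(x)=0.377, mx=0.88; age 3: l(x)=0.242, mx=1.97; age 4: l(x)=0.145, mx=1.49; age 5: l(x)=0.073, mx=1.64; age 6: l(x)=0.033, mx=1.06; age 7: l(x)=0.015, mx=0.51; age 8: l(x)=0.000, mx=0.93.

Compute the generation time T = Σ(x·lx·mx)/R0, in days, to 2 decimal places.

2.53

lx·mx: 0, 0.53944, 0.33176, 0.47674, 0.21605, 0.11972, 0.03498, 0.00765, 0 → R0 = 1.72634
x·lx·mx: 0, 0.53944, 0.66352, 1.43022, 0.8642, 0.5986, 0.20988, 0.05355, 0 → Σ = 4.35941
T = 4.35941 / 1.72634 = 2.525233… → 2.53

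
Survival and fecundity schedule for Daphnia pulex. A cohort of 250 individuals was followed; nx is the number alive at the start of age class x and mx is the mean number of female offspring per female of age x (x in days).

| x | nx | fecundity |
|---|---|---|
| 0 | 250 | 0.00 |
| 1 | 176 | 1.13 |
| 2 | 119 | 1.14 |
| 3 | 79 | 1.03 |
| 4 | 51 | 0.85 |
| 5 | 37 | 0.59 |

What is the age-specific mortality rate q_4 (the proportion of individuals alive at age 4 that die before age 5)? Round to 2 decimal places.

0.27

lx = nx/n0 = nx/250: 1, 0.704, 0.476, 0.316, 0.204, 0.148
q_4 = (l_4 − l_5) / l_4 = (0.204 − 0.148) / 0.204
     = 0.056 / 0.204 = 0.27451… → 0.27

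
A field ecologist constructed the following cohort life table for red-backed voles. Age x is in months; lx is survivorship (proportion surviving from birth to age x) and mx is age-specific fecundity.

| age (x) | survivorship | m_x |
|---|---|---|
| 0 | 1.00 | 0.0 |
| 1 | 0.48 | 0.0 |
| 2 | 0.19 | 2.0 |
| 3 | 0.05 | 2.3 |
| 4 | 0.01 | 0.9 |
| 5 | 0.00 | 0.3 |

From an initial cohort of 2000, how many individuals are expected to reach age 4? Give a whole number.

Expected survivors = N0 · l_4 = 2000 × 0.01 = 20 → 20

20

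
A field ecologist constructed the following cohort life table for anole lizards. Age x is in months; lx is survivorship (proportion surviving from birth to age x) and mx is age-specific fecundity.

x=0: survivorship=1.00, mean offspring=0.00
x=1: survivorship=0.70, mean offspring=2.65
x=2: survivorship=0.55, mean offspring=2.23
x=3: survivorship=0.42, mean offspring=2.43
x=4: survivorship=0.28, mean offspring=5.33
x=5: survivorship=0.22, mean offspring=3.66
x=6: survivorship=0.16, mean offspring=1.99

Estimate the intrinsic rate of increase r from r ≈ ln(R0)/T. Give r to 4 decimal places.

R0 = Σ lx·mx = 0 + 1.855 + 1.2265 + 1.0206 + 1.4924 + 0.8052 + 0.3184 = 6.7181
Σ x·lx·mx = 19.2758; T = 19.2758/6.7181 = 2.86923…
r ≈ ln(R0)/T = ln(6.7181)/2.86923… = 0.663872… → 0.6639

0.6639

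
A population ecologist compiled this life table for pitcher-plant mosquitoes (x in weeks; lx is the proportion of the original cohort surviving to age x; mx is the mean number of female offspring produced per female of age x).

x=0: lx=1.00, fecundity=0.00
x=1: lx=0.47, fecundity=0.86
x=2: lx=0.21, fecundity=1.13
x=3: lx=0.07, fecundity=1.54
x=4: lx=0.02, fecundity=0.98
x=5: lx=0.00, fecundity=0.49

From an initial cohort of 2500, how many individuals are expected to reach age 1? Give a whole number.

1175

Expected survivors = N0 · l_1 = 2500 × 0.47 = 1175 → 1175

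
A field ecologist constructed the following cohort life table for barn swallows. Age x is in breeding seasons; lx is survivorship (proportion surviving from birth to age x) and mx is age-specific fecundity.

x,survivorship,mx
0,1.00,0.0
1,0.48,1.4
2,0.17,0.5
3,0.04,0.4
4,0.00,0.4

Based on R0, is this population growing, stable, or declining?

R0 = Σ lx·mx = 0 + 0.672 + 0.085 + 0.016 + 0 = 0.773
R0 < 1, so the population is declining.

declining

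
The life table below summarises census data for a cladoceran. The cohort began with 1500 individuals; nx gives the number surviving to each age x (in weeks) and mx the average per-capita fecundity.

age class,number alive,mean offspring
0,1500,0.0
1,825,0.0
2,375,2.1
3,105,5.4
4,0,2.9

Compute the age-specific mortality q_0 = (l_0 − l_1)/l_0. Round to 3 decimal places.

lx = nx/n0 = nx/1500: 1, 0.55, 0.25, 0.07, 0
q_0 = (l_0 − l_1) / l_0 = (1 − 0.55) / 1
     = 0.45 / 1 = 0.45 → 0.450

0.450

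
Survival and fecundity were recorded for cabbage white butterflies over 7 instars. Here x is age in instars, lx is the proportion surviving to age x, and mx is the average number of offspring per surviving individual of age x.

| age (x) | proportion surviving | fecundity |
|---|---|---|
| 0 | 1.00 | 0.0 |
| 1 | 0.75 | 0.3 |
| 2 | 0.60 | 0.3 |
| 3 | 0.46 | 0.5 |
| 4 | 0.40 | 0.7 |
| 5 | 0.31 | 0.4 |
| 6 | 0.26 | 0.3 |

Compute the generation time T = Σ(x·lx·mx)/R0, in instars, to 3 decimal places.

lx·mx: 0, 0.225, 0.18, 0.23, 0.28, 0.124, 0.078 → R0 = 1.117
x·lx·mx: 0, 0.225, 0.36, 0.69, 1.12, 0.62, 0.468 → Σ = 3.483
T = 3.483 / 1.117 = 3.118174… → 3.118

3.118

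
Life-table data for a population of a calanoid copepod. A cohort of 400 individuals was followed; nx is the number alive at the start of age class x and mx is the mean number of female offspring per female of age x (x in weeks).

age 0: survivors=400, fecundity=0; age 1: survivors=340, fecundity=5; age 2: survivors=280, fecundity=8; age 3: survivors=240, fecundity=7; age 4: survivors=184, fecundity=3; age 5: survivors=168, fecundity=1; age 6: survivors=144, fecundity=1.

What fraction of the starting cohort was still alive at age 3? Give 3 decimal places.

0.600

l_3 = n_3/n_0 = 240/400 = 0.6 → 0.600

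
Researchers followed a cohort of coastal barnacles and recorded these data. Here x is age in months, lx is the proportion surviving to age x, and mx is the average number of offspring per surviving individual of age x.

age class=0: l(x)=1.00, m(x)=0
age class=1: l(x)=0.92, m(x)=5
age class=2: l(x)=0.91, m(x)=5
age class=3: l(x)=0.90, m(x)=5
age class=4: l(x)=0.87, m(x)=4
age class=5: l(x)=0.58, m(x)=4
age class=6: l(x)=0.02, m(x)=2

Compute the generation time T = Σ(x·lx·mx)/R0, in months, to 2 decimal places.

lx·mx: 0, 4.6, 4.55, 4.5, 3.48, 2.32, 0.04 → R0 = 19.49
x·lx·mx: 0, 4.6, 9.1, 13.5, 13.92, 11.6, 0.24 → Σ = 52.96
T = 52.96 / 19.49 = 2.717291… → 2.72

2.72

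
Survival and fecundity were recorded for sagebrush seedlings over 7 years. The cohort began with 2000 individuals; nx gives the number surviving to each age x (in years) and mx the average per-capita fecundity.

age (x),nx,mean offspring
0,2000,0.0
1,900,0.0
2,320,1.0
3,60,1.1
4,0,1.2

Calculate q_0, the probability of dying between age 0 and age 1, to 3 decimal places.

0.550

lx = nx/n0 = nx/2000: 1, 0.45, 0.16, 0.03, 0
q_0 = (l_0 − l_1) / l_0 = (1 − 0.45) / 1
     = 0.55 / 1 = 0.55 → 0.550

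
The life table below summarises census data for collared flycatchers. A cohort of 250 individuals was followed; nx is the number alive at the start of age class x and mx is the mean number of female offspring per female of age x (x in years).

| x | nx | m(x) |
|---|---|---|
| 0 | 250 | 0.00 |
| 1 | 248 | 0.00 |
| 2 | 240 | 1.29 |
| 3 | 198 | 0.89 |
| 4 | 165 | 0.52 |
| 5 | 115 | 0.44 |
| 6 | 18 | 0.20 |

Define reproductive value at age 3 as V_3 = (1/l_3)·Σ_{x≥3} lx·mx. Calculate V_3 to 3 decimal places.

lx = nx/n0 = nx/250: 1, 0.992, 0.96, 0.792, 0.66, 0.46, 0.072
lx·mx for x ≥ 3: 0.70488, 0.3432, 0.2024, 0.0144 → sum = 1.26488
V_3 = 1.26488 / l_3 = 1.26488 / 0.792 = 1.597071… → 1.597

1.597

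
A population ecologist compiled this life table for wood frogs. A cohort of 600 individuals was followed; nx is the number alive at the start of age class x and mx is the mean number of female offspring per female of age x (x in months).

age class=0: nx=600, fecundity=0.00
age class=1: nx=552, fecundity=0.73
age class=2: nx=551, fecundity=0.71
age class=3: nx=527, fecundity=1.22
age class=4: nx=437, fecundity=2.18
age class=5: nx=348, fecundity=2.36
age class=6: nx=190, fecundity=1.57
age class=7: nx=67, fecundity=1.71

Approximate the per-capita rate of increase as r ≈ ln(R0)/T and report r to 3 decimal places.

lx = nx/n0 = nx/600: 1, 0.92, 0.91833…, 0.87833…, 0.72833…, 0.58, 0.31667…, 0.11167…
R0 = Σ lx·mx = 0 + 0.6716 + 0.65202… + 1.07157… + 1.58777… + 1.3688 + 0.49717… + 0.19095… = 6.039867…
Σ x·lx·mx = 22.70505…; T = 22.70505…/6.039867… = 3.7592…
r ≈ ln(R0)/T = ln(6.039867…)/3.7592… = 0.4784… → 0.478

0.478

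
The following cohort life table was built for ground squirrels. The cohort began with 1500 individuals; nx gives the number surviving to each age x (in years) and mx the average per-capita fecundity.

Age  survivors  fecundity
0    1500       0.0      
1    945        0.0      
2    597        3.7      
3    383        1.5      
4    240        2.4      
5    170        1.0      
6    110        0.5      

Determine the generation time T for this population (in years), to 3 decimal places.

lx = nx/n0 = nx/1500: 1, 0.63, 0.398, 0.25533…, 0.16, 0.11333…, 0.07333…
lx·mx: 0, 0, 1.4726, 0.383…, 0.384, 0.113333…, 0.036667… → R0 = 2.3896…
x·lx·mx: 0, 0, 2.9452, 1.149…, 1.536, 0.566667…, 0.22… → Σ = 6.416867…
T = 6.416867… / 2.3896… = 2.685331… → 2.685

2.685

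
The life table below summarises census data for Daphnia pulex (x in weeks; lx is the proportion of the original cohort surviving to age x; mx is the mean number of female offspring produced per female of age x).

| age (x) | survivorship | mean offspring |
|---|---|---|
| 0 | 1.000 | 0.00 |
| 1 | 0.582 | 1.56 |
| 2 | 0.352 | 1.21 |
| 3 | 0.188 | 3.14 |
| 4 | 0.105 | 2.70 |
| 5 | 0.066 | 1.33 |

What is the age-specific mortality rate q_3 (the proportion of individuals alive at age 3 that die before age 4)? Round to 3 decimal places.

0.441

q_3 = (l_3 − l_4) / l_3 = (0.188 − 0.105) / 0.188
     = 0.083 / 0.188 = 0.441489… → 0.441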